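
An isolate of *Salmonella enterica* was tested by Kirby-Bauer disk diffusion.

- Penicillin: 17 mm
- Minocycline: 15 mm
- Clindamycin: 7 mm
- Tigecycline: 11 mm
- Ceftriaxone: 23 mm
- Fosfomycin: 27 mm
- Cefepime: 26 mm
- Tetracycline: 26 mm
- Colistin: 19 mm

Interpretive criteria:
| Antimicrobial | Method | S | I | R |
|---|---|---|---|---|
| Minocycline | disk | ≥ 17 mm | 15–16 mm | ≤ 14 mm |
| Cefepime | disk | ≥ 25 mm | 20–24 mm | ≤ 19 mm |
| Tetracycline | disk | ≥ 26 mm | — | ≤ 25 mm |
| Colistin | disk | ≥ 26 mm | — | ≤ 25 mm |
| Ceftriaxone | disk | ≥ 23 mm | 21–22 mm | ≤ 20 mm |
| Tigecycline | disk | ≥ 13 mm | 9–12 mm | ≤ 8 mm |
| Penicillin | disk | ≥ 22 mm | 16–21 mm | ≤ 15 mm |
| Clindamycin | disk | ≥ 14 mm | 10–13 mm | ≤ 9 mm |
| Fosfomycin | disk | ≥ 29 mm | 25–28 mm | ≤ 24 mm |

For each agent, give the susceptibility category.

Penicillin (17 mm) in 16–21 mm — intermediate
Minocycline (15 mm) in 15–16 mm — I
Clindamycin (7 mm) ≤ 9 mm — R
Tigecycline: 11 mm is in 9–12 mm → Intermediate
Ceftriaxone (23 mm) ≥ 23 mm — susceptible
Fosfomycin (27 mm) in 25–28 mm — Intermediate
Cefepime (26 mm) ≥ 25 mm — susceptible
Tetracycline (26 mm) ≥ 26 mm — Susceptible
Colistin (19 mm) ≤ 25 mm → R

I, I, R, I, S, I, S, S, R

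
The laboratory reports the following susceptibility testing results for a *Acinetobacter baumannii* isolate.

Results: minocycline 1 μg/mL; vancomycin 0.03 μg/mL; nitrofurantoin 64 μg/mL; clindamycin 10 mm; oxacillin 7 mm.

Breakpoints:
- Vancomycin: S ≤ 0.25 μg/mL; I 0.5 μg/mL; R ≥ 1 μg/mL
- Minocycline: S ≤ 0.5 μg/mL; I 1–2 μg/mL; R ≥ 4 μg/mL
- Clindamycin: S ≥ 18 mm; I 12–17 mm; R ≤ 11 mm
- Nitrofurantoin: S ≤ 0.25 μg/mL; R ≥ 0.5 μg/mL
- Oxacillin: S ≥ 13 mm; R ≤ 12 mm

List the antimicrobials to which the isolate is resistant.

Minocycline 1 μg/mL: in 1–2 μg/mL — I
Vancomycin (0.03 μg/mL) ≤ 0.25 μg/mL — S
Nitrofurantoin (64 μg/mL) ≥ 0.5 μg/mL → Resistant
Clindamycin (10 mm) ≤ 11 mm — resistant
Oxacillin: 7 mm is ≤ 12 mm → R

nitrofurantoin, clindamycin, oxacillin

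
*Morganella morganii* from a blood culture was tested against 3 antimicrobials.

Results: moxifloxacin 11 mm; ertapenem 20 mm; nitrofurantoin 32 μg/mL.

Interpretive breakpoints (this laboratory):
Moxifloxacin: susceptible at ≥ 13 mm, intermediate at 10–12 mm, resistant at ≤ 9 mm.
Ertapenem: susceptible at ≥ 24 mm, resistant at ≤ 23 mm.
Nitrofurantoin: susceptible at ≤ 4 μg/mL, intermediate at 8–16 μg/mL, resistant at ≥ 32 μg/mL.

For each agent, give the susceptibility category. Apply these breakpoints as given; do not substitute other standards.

Moxifloxacin (11 mm) in 10–12 mm ⇒ Intermediate
Ertapenem: 20 mm is ≤ 23 mm ⇒ resistant
Nitrofurantoin (32 μg/mL) ≥ 32 μg/mL → resistant

I, R, R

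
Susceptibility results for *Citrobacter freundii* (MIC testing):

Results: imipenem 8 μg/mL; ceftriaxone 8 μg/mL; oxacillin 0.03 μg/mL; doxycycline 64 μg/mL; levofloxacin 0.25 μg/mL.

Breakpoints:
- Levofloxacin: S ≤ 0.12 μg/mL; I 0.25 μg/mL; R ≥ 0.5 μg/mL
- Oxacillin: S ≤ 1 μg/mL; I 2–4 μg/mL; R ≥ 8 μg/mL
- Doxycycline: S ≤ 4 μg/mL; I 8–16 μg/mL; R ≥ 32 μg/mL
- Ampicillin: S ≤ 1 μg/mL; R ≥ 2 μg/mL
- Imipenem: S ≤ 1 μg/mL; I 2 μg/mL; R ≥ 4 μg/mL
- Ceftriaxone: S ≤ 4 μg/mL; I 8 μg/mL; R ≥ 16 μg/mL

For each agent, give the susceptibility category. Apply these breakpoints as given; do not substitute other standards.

R, I, S, R, I

Imipenem (8 μg/mL) ≥ 4 μg/mL — resistant
Ceftriaxone 8 μg/mL: = 8 μg/mL — intermediate
Oxacillin 0.03 μg/mL: ≤ 1 μg/mL ⇒ susceptible
Doxycycline: 64 μg/mL is ≥ 32 μg/mL — Resistant
Levofloxacin 0.25 μg/mL: = 0.25 μg/mL → Intermediate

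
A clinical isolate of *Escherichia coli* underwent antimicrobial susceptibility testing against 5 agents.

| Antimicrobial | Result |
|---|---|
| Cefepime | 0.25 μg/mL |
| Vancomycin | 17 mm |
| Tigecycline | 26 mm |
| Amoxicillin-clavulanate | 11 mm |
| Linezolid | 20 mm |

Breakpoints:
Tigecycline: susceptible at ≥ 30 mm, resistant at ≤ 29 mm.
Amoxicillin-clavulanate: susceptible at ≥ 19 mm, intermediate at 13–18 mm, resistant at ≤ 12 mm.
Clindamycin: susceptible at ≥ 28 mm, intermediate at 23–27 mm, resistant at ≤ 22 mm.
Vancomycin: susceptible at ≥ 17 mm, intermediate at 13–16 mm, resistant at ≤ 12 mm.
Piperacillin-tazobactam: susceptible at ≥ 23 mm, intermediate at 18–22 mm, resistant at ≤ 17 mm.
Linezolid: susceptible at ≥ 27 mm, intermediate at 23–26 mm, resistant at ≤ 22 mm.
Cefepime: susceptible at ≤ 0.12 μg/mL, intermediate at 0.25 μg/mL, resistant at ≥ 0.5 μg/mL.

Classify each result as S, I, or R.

I, S, R, R, R

Cefepime 0.25 μg/mL: = 0.25 μg/mL — I
Vancomycin 17 mm: ≥ 17 mm — Susceptible
Tigecycline: 26 mm is ≤ 29 mm ⇒ resistant
Amoxicillin-clavulanate (11 mm) ≤ 12 mm → R
Linezolid: 20 mm is ≤ 22 mm → R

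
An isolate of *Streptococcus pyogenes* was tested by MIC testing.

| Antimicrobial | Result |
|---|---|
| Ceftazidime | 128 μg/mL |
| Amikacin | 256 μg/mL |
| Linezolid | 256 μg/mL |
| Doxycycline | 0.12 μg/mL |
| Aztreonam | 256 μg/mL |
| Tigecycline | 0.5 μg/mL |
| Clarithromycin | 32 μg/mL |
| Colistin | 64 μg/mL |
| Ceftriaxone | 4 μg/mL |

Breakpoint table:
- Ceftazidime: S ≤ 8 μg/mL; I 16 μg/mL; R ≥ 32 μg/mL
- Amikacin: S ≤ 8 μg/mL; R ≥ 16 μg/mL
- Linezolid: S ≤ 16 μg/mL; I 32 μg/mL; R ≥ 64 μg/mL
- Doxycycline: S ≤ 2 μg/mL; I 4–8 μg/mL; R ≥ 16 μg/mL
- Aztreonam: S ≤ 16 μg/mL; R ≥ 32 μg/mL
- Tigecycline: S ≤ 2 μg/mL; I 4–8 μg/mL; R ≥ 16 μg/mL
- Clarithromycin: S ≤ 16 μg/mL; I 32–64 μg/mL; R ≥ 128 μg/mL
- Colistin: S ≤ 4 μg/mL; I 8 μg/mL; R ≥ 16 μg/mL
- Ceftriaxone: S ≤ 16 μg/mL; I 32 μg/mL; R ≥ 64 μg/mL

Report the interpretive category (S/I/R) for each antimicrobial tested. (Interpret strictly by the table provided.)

Ceftazidime (128 μg/mL) ≥ 32 μg/mL — resistant
Amikacin: 256 μg/mL is ≥ 16 μg/mL ⇒ resistant
Linezolid 256 μg/mL: ≥ 64 μg/mL ⇒ Resistant
Doxycycline 0.12 μg/mL: ≤ 2 μg/mL → S
Aztreonam (256 μg/mL) ≥ 32 μg/mL ⇒ Resistant
Tigecycline (0.5 μg/mL) ≤ 2 μg/mL → Susceptible
Clarithromycin 32 μg/mL: in 32–64 μg/mL ⇒ I
Colistin: 64 μg/mL is ≥ 16 μg/mL → R
Ceftriaxone (4 μg/mL) ≤ 16 μg/mL ⇒ S

R, R, R, S, R, S, I, R, S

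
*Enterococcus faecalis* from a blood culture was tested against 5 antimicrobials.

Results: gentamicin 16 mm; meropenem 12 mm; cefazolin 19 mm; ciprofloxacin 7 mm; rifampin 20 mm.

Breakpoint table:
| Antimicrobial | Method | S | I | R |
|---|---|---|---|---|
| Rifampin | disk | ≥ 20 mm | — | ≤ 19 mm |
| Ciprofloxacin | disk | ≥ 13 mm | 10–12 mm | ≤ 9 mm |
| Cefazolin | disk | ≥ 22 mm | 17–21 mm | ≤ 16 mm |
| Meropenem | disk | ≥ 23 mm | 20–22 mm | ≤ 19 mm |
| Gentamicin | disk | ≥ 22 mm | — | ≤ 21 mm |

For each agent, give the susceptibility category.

Gentamicin: 16 mm is ≤ 21 mm ⇒ Resistant
Meropenem: 12 mm is ≤ 19 mm → R
Cefazolin: 19 mm is in 17–21 mm ⇒ Intermediate
Ciprofloxacin (7 mm) ≤ 9 mm → resistant
Rifampin 20 mm: ≥ 20 mm — susceptible

R, R, I, R, S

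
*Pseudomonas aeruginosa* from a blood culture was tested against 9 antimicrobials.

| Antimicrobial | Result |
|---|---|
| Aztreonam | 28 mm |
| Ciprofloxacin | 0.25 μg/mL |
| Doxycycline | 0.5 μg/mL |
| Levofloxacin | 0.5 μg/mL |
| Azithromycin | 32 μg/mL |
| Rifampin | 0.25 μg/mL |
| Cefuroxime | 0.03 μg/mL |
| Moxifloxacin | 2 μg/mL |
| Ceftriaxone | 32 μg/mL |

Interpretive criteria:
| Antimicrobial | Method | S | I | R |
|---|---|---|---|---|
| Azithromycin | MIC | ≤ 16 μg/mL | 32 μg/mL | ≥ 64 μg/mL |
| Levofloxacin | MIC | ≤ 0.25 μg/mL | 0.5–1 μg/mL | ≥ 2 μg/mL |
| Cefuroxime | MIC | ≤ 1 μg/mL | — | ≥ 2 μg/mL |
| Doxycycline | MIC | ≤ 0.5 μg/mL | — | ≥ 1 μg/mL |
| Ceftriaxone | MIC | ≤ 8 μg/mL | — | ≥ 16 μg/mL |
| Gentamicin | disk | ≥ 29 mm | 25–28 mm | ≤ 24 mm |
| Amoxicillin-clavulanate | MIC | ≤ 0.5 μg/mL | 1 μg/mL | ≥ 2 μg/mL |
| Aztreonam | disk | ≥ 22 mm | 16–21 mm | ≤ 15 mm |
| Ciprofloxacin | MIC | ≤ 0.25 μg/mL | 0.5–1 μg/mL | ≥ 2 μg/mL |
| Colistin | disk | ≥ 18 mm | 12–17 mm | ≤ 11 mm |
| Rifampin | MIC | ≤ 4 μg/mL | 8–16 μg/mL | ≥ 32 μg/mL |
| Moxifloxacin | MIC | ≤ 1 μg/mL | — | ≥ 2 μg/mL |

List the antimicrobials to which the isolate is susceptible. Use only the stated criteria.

Aztreonam: 28 mm is ≥ 22 mm ⇒ S
Ciprofloxacin: 0.25 μg/mL is ≤ 0.25 μg/mL ⇒ Susceptible
Doxycycline (0.5 μg/mL) ≤ 0.5 μg/mL ⇒ S
Levofloxacin 0.5 μg/mL: in 0.5–1 μg/mL → Intermediate
Azithromycin 32 μg/mL: = 32 μg/mL ⇒ intermediate
Rifampin 0.25 μg/mL: ≤ 4 μg/mL — Susceptible
Cefuroxime 0.03 μg/mL: ≤ 1 μg/mL — susceptible
Moxifloxacin (2 μg/mL) ≥ 2 μg/mL ⇒ Resistant
Ceftriaxone: 32 μg/mL is ≥ 16 μg/mL — resistant

aztreonam, ciprofloxacin, doxycycline, rifampin, cefuroxime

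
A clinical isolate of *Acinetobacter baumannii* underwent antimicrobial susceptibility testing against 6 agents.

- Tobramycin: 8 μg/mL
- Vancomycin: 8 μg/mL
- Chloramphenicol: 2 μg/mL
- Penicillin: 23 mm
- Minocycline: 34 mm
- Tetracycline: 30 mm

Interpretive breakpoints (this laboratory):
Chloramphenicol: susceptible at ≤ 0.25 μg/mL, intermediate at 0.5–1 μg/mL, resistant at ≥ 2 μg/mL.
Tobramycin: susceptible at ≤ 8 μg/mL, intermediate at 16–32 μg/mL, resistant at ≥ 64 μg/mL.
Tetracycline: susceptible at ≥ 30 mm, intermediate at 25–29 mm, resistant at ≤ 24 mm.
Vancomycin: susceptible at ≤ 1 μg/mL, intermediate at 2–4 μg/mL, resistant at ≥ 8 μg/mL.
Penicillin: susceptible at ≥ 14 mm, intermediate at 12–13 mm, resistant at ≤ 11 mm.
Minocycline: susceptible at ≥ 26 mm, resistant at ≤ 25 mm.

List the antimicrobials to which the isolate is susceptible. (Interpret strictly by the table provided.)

tobramycin, penicillin, minocycline, tetracycline

Tobramycin 8 μg/mL: ≤ 8 μg/mL → Susceptible
Vancomycin: 8 μg/mL is ≥ 8 μg/mL — R
Chloramphenicol 2 μg/mL: ≥ 2 μg/mL → R
Penicillin 23 mm: ≥ 14 mm → Susceptible
Minocycline 34 mm: ≥ 26 mm — Susceptible
Tetracycline: 30 mm is ≥ 30 mm ⇒ susceptible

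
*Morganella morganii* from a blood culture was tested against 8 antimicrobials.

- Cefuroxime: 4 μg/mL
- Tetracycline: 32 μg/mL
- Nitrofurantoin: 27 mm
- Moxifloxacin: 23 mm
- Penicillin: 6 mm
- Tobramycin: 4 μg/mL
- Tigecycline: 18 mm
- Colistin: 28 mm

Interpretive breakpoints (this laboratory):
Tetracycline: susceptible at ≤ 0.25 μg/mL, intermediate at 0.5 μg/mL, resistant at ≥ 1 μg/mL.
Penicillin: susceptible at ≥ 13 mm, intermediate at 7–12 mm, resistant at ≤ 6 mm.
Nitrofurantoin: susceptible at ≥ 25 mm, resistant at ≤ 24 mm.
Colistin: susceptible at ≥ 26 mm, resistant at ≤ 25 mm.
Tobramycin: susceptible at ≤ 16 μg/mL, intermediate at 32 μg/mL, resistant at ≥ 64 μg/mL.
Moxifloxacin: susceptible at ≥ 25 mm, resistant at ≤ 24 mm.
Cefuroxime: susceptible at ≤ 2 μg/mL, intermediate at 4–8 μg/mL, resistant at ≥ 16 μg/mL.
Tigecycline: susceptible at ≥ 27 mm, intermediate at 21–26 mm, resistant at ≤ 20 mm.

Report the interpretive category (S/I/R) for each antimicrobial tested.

I, R, S, R, R, S, R, S

Cefuroxime: 4 μg/mL is in 4–8 μg/mL → I
Tetracycline 32 μg/mL: ≥ 1 μg/mL → resistant
Nitrofurantoin (27 mm) ≥ 25 mm ⇒ susceptible
Moxifloxacin (23 mm) ≤ 24 mm — R
Penicillin 6 mm: ≤ 6 mm → resistant
Tobramycin (4 μg/mL) ≤ 16 μg/mL → Susceptible
Tigecycline 18 mm: ≤ 20 mm → Resistant
Colistin 28 mm: ≥ 26 mm → S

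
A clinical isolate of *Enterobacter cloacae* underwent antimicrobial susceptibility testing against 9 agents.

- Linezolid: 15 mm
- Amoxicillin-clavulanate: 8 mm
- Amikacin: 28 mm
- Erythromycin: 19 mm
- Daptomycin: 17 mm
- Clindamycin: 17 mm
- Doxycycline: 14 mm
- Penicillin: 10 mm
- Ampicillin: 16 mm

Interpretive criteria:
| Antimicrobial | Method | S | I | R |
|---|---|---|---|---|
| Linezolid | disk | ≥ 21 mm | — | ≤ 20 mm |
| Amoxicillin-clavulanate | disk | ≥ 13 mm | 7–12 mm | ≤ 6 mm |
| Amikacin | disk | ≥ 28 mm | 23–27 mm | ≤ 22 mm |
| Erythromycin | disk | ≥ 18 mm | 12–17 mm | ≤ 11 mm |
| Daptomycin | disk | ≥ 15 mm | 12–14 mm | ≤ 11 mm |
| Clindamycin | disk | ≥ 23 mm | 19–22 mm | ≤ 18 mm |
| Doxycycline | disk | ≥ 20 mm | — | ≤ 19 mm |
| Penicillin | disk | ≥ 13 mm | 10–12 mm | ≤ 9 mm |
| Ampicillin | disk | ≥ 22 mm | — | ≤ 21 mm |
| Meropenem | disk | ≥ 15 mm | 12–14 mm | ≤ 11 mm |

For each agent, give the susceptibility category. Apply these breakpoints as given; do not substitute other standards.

Linezolid (15 mm) ≤ 20 mm ⇒ resistant
Amoxicillin-clavulanate: 8 mm is in 7–12 mm ⇒ Intermediate
Amikacin (28 mm) ≥ 28 mm — S
Erythromycin 19 mm: ≥ 18 mm ⇒ Susceptible
Daptomycin: 17 mm is ≥ 15 mm ⇒ susceptible
Clindamycin: 17 mm is ≤ 18 mm → R
Doxycycline 14 mm: ≤ 19 mm → resistant
Penicillin (10 mm) in 10–12 mm — intermediate
Ampicillin 16 mm: ≤ 21 mm ⇒ Resistant

R, I, S, S, S, R, R, I, R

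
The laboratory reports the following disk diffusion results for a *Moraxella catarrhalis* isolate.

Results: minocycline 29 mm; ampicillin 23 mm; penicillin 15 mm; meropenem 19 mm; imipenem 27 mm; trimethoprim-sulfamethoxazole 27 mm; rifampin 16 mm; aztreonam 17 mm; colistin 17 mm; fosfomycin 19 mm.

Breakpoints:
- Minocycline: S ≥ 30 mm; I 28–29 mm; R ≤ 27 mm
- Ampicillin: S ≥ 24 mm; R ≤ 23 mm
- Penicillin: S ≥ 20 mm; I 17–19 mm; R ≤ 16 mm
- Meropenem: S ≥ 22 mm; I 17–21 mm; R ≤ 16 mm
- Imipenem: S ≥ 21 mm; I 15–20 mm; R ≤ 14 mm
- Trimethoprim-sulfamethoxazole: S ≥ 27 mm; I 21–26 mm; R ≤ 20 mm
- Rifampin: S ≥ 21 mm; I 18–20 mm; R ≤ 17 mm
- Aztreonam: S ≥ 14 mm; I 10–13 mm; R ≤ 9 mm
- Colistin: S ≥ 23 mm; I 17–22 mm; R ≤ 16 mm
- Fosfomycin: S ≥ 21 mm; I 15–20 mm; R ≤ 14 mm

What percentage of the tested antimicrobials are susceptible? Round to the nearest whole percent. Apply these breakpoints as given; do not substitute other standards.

30%

Minocycline (29 mm) in 28–29 mm — I
Ampicillin 23 mm: ≤ 23 mm → R
Penicillin: 15 mm is ≤ 16 mm ⇒ Resistant
Meropenem 19 mm: in 17–21 mm → intermediate
Imipenem (27 mm) ≥ 21 mm → S
Trimethoprim-sulfamethoxazole 27 mm: ≥ 27 mm — susceptible
Rifampin: 16 mm is ≤ 17 mm → resistant
Aztreonam (17 mm) ≥ 14 mm → susceptible
Colistin: 17 mm is in 17–22 mm → Intermediate
Fosfomycin (19 mm) in 15–20 mm → intermediate
Susceptible: 3/10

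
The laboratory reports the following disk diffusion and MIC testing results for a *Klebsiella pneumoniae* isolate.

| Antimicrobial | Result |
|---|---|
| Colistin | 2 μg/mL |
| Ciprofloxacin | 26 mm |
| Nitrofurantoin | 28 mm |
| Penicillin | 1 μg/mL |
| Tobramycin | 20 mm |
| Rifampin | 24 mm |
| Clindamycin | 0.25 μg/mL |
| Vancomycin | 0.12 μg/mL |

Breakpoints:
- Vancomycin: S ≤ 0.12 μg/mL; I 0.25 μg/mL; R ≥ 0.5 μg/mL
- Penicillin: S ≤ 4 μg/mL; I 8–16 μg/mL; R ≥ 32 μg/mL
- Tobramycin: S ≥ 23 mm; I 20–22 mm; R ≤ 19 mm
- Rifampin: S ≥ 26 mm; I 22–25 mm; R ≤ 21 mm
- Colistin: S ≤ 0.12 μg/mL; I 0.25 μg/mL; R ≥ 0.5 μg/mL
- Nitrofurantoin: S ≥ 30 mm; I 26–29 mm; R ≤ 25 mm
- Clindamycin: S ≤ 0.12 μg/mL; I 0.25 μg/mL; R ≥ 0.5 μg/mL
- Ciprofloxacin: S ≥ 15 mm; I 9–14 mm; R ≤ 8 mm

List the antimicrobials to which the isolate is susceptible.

Colistin (2 μg/mL) ≥ 0.5 μg/mL → resistant
Ciprofloxacin (26 mm) ≥ 15 mm — S
Nitrofurantoin (28 mm) in 26–29 mm — Intermediate
Penicillin (1 μg/mL) ≤ 4 μg/mL ⇒ susceptible
Tobramycin (20 mm) in 20–22 mm → I
Rifampin (24 mm) in 22–25 mm → I
Clindamycin 0.25 μg/mL: = 0.25 μg/mL → Intermediate
Vancomycin 0.12 μg/mL: ≤ 0.12 μg/mL — S

ciprofloxacin, penicillin, vancomycin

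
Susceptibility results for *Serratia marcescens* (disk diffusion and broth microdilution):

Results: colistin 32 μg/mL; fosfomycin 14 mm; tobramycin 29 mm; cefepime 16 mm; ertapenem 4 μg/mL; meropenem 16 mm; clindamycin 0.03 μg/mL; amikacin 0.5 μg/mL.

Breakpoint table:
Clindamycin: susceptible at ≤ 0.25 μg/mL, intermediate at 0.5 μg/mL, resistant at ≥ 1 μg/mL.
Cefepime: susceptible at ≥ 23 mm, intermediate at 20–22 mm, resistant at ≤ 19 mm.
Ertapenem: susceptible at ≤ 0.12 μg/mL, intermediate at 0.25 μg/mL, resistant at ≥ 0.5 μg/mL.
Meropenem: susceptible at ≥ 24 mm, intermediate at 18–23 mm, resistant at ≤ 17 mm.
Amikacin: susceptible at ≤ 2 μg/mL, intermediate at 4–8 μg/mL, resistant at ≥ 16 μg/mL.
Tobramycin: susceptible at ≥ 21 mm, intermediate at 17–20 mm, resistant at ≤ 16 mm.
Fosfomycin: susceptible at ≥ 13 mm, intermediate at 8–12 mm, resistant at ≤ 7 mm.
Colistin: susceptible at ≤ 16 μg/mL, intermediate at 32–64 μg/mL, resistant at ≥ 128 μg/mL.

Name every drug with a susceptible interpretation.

Colistin: 32 μg/mL is in 32–64 μg/mL ⇒ Intermediate
Fosfomycin 14 mm: ≥ 13 mm → susceptible
Tobramycin 29 mm: ≥ 21 mm — susceptible
Cefepime: 16 mm is ≤ 19 mm ⇒ resistant
Ertapenem: 4 μg/mL is ≥ 0.5 μg/mL — Resistant
Meropenem: 16 mm is ≤ 17 mm — resistant
Clindamycin 0.03 μg/mL: ≤ 0.25 μg/mL ⇒ S
Amikacin: 0.5 μg/mL is ≤ 2 μg/mL → Susceptible

fosfomycin, tobramycin, clindamycin, amikacin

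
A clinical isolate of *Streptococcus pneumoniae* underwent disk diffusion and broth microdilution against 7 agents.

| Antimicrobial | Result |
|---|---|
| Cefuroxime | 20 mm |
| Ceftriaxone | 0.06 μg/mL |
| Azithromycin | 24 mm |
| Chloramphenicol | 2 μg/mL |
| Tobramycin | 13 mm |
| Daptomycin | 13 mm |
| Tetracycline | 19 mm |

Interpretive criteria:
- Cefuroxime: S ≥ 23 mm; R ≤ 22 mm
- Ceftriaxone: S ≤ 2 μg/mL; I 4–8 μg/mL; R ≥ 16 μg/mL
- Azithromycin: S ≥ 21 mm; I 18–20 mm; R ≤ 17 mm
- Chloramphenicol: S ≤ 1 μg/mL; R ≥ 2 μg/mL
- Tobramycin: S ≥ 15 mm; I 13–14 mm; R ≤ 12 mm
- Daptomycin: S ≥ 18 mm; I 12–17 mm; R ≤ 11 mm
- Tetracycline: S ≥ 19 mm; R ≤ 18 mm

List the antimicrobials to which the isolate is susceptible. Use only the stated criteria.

ceftriaxone, azithromycin, tetracycline

Cefuroxime (20 mm) ≤ 22 mm — resistant
Ceftriaxone 0.06 μg/mL: ≤ 2 μg/mL → Susceptible
Azithromycin: 24 mm is ≥ 21 mm ⇒ S
Chloramphenicol (2 μg/mL) ≥ 2 μg/mL → R
Tobramycin: 13 mm is in 13–14 mm → I
Daptomycin: 13 mm is in 12–17 mm ⇒ intermediate
Tetracycline (19 mm) ≥ 19 mm → S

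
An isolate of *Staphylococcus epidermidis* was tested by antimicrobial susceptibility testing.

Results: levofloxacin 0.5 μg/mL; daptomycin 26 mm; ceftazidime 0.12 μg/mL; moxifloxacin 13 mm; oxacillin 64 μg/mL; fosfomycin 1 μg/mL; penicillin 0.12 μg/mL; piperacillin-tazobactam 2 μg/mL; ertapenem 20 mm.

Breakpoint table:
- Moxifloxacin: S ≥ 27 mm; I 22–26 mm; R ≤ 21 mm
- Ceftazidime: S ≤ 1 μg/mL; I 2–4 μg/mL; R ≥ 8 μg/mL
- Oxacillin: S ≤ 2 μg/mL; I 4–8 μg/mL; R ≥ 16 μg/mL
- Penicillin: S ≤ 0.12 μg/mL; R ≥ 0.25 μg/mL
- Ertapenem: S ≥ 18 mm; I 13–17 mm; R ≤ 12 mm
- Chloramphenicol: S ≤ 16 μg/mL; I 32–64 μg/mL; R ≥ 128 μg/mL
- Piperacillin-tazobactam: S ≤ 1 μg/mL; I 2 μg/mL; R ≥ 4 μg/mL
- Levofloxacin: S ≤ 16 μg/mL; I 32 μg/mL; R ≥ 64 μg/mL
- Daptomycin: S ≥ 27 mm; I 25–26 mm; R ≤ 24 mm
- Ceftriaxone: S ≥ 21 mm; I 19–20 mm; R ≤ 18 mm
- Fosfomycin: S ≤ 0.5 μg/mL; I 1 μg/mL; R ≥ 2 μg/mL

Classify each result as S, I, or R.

Levofloxacin (0.5 μg/mL) ≤ 16 μg/mL ⇒ Susceptible
Daptomycin 26 mm: in 25–26 mm — I
Ceftazidime (0.12 μg/mL) ≤ 1 μg/mL ⇒ Susceptible
Moxifloxacin (13 mm) ≤ 21 mm ⇒ resistant
Oxacillin: 64 μg/mL is ≥ 16 μg/mL ⇒ R
Fosfomycin (1 μg/mL) = 1 μg/mL — I
Penicillin (0.12 μg/mL) ≤ 0.12 μg/mL → Susceptible
Piperacillin-tazobactam 2 μg/mL: = 2 μg/mL ⇒ I
Ertapenem 20 mm: ≥ 18 mm — Susceptible

S, I, S, R, R, I, S, I, S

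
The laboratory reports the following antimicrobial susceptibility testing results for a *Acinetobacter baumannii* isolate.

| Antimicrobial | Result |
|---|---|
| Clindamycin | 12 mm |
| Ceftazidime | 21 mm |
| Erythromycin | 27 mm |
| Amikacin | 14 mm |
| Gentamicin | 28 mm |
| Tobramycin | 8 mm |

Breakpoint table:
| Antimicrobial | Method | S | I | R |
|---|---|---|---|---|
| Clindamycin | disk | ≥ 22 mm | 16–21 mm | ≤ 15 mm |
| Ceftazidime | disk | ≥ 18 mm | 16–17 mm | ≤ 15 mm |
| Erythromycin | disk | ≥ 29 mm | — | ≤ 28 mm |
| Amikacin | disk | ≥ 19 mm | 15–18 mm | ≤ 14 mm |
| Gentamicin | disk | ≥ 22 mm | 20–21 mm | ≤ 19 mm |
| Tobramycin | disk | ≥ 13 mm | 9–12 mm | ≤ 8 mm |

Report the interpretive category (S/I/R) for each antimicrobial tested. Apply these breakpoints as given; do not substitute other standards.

Clindamycin (12 mm) ≤ 15 mm ⇒ R
Ceftazidime 21 mm: ≥ 18 mm — Susceptible
Erythromycin (27 mm) ≤ 28 mm → R
Amikacin (14 mm) ≤ 14 mm → resistant
Gentamicin 28 mm: ≥ 22 mm ⇒ susceptible
Tobramycin 8 mm: ≤ 8 mm ⇒ resistant

R, S, R, R, S, R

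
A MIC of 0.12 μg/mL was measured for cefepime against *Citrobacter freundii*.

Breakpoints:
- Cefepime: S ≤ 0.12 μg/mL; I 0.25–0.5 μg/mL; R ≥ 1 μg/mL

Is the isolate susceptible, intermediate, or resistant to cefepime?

Cefepime 0.12 μg/mL: ≤ 0.12 μg/mL — S

S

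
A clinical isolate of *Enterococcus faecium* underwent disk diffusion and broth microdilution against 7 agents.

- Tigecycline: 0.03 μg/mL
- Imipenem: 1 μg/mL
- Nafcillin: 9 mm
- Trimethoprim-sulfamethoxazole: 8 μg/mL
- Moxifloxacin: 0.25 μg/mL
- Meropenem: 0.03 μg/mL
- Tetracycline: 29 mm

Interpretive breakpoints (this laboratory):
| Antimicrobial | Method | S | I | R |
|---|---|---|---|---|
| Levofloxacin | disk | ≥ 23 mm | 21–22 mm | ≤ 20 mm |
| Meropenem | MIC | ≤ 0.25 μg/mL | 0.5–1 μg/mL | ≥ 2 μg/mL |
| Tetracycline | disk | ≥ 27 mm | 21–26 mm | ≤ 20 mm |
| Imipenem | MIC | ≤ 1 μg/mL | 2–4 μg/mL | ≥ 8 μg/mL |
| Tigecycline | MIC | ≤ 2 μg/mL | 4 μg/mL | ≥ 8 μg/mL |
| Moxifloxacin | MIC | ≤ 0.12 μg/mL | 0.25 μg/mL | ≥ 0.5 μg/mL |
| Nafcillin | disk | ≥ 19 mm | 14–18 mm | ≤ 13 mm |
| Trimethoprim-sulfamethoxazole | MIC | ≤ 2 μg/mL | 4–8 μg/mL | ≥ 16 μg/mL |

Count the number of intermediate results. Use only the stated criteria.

2

Tigecycline 0.03 μg/mL: ≤ 2 μg/mL ⇒ Susceptible
Imipenem: 1 μg/mL is ≤ 1 μg/mL → S
Nafcillin 9 mm: ≤ 13 mm → resistant
Trimethoprim-sulfamethoxazole (8 μg/mL) in 4–8 μg/mL — Intermediate
Moxifloxacin 0.25 μg/mL: = 0.25 μg/mL — I
Meropenem: 0.03 μg/mL is ≤ 0.25 μg/mL ⇒ susceptible
Tetracycline (29 mm) ≥ 27 mm → Susceptible
Intermediate: 2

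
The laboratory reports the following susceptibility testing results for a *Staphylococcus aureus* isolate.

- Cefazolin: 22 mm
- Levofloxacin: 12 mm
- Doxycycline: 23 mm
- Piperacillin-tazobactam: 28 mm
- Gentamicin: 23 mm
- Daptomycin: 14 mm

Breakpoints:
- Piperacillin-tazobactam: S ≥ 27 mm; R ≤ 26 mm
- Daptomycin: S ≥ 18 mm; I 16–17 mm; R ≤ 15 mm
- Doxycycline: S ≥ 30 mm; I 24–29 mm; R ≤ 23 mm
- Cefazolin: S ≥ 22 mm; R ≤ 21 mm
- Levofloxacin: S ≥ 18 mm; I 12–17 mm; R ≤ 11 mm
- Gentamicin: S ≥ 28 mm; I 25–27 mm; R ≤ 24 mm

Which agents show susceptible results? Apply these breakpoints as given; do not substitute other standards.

cefazolin, piperacillin-tazobactam

Cefazolin: 22 mm is ≥ 22 mm → susceptible
Levofloxacin (12 mm) in 12–17 mm ⇒ Intermediate
Doxycycline: 23 mm is ≤ 23 mm ⇒ R
Piperacillin-tazobactam: 28 mm is ≥ 27 mm — S
Gentamicin: 23 mm is ≤ 24 mm — R
Daptomycin: 14 mm is ≤ 15 mm ⇒ resistant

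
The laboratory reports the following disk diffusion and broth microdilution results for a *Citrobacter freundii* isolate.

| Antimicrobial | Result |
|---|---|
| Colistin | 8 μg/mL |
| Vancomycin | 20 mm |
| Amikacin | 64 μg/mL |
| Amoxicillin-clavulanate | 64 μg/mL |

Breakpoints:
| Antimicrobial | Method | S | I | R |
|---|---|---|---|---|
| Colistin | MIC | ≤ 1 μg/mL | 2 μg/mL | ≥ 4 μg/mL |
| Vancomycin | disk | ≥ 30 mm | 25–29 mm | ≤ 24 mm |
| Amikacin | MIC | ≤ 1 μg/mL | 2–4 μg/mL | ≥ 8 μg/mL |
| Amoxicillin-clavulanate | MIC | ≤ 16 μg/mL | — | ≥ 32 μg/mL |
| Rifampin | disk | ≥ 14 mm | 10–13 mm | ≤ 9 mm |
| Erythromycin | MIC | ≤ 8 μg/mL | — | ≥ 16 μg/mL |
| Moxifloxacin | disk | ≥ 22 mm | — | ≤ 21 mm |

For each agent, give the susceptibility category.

R, R, R, R

Colistin 8 μg/mL: ≥ 4 μg/mL ⇒ resistant
Vancomycin 20 mm: ≤ 24 mm ⇒ resistant
Amikacin (64 μg/mL) ≥ 8 μg/mL ⇒ R
Amoxicillin-clavulanate 64 μg/mL: ≥ 32 μg/mL ⇒ R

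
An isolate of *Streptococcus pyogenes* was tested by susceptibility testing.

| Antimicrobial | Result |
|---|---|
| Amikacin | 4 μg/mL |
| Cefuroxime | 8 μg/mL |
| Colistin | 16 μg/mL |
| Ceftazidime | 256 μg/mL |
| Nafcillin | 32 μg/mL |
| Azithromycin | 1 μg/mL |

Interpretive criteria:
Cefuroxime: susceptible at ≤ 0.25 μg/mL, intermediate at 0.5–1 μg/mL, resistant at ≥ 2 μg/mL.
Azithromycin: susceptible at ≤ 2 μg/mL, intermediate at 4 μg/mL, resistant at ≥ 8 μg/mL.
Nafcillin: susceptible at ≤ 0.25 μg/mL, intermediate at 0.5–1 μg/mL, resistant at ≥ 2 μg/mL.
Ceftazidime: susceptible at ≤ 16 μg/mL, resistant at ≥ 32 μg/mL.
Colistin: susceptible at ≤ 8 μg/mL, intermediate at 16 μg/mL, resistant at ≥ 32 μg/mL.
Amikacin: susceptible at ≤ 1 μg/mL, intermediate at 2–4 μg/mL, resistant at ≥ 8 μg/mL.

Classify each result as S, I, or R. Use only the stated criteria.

Amikacin 4 μg/mL: in 2–4 μg/mL ⇒ I
Cefuroxime (8 μg/mL) ≥ 2 μg/mL — R
Colistin: 16 μg/mL is = 16 μg/mL ⇒ Intermediate
Ceftazidime (256 μg/mL) ≥ 32 μg/mL → Resistant
Nafcillin: 32 μg/mL is ≥ 2 μg/mL ⇒ Resistant
Azithromycin: 1 μg/mL is ≤ 2 μg/mL → susceptible

I, R, I, R, R, S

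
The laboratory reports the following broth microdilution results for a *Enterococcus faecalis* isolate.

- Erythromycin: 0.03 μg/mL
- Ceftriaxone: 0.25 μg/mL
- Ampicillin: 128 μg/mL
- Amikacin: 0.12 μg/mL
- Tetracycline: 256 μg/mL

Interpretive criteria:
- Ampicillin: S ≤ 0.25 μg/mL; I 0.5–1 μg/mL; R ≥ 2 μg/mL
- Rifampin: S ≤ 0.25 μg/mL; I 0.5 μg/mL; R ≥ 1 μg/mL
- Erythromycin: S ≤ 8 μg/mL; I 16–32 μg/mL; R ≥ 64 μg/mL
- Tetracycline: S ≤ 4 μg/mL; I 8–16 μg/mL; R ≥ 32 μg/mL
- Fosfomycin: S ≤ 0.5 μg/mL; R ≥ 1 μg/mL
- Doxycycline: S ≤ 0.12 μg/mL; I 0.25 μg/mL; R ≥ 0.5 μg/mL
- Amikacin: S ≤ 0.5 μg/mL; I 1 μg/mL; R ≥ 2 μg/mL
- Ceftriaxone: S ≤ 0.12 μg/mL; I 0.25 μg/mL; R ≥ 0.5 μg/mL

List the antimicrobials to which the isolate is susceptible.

erythromycin, amikacin

Erythromycin (0.03 μg/mL) ≤ 8 μg/mL — Susceptible
Ceftriaxone (0.25 μg/mL) = 0.25 μg/mL — Intermediate
Ampicillin: 128 μg/mL is ≥ 2 μg/mL — Resistant
Amikacin 0.12 μg/mL: ≤ 0.5 μg/mL — susceptible
Tetracycline (256 μg/mL) ≥ 32 μg/mL — Resistant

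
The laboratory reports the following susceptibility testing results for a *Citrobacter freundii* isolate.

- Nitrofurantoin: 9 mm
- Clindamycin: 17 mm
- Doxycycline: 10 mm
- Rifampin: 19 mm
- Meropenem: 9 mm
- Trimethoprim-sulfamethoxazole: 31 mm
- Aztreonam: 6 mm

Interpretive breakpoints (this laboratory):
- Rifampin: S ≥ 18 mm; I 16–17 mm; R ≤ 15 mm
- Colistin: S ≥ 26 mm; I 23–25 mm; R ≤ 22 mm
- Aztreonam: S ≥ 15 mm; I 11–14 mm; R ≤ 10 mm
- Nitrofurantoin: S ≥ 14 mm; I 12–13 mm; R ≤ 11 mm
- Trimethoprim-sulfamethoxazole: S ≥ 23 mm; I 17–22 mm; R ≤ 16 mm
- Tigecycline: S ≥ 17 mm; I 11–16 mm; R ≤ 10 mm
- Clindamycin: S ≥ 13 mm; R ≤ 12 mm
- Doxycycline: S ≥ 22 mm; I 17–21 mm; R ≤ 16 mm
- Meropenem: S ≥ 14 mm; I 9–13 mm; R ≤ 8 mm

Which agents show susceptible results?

clindamycin, rifampin, trimethoprim-sulfamethoxazole

Nitrofurantoin: 9 mm is ≤ 11 mm ⇒ Resistant
Clindamycin 17 mm: ≥ 13 mm ⇒ Susceptible
Doxycycline 10 mm: ≤ 16 mm → resistant
Rifampin: 19 mm is ≥ 18 mm — S
Meropenem (9 mm) in 9–13 mm — I
Trimethoprim-sulfamethoxazole: 31 mm is ≥ 23 mm → Susceptible
Aztreonam (6 mm) ≤ 10 mm → Resistant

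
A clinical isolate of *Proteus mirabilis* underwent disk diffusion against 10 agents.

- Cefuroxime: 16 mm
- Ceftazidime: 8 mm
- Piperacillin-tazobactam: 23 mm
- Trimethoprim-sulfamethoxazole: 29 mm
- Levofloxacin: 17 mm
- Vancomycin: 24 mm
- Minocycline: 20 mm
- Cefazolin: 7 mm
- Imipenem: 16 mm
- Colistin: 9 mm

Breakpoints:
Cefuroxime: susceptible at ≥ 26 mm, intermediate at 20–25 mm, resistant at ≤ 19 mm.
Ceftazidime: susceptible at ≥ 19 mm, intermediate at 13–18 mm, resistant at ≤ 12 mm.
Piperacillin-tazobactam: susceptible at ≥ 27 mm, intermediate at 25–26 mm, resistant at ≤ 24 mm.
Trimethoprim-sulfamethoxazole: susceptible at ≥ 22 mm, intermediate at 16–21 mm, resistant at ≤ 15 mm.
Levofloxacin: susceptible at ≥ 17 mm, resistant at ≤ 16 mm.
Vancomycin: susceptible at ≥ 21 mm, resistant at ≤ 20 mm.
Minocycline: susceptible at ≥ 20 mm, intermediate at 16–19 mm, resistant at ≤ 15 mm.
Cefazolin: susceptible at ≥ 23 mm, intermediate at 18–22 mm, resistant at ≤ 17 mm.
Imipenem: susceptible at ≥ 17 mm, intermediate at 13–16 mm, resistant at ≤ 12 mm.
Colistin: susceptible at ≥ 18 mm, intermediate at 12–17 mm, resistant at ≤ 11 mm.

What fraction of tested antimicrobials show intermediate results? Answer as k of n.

1 of 10

Cefuroxime (16 mm) ≤ 19 mm → resistant
Ceftazidime: 8 mm is ≤ 12 mm — Resistant
Piperacillin-tazobactam: 23 mm is ≤ 24 mm ⇒ Resistant
Trimethoprim-sulfamethoxazole: 29 mm is ≥ 22 mm → Susceptible
Levofloxacin (17 mm) ≥ 17 mm ⇒ S
Vancomycin (24 mm) ≥ 21 mm — S
Minocycline 20 mm: ≥ 20 mm — S
Cefazolin (7 mm) ≤ 17 mm → resistant
Imipenem 16 mm: in 13–16 mm ⇒ intermediate
Colistin (9 mm) ≤ 11 mm → R
Intermediate: 1/10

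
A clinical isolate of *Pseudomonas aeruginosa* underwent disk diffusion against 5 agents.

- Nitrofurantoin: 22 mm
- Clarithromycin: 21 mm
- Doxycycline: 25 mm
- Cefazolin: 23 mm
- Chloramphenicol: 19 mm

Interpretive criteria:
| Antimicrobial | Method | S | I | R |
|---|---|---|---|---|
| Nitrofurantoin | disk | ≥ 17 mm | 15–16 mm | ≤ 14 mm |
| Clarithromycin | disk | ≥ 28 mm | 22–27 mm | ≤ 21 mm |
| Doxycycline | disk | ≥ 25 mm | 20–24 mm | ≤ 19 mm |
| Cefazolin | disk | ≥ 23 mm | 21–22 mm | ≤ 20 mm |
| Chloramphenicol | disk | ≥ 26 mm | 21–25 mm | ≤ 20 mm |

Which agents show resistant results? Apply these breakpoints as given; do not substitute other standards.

Nitrofurantoin 22 mm: ≥ 17 mm → susceptible
Clarithromycin: 21 mm is ≤ 21 mm — R
Doxycycline (25 mm) ≥ 25 mm → Susceptible
Cefazolin: 23 mm is ≥ 23 mm — S
Chloramphenicol (19 mm) ≤ 20 mm → Resistant

clarithromycin, chloramphenicol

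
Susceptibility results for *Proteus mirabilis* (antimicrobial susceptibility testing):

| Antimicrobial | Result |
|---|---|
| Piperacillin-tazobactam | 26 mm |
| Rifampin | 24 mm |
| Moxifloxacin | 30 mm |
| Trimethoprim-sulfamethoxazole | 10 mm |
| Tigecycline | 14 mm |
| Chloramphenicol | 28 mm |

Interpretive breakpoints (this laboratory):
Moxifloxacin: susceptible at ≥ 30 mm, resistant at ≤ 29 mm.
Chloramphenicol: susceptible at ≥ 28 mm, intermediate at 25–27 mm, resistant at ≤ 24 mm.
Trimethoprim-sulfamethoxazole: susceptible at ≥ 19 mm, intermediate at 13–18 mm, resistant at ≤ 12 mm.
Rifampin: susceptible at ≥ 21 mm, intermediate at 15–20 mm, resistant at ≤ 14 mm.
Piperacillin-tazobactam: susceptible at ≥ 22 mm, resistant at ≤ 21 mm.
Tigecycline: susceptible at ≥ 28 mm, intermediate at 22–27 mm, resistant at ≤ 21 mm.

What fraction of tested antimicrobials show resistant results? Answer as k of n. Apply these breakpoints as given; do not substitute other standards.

Piperacillin-tazobactam 26 mm: ≥ 22 mm — Susceptible
Rifampin 24 mm: ≥ 21 mm — S
Moxifloxacin 30 mm: ≥ 30 mm — susceptible
Trimethoprim-sulfamethoxazole 10 mm: ≤ 12 mm ⇒ Resistant
Tigecycline 14 mm: ≤ 21 mm → R
Chloramphenicol: 28 mm is ≥ 28 mm — susceptible
Resistant: 2/6

2 of 6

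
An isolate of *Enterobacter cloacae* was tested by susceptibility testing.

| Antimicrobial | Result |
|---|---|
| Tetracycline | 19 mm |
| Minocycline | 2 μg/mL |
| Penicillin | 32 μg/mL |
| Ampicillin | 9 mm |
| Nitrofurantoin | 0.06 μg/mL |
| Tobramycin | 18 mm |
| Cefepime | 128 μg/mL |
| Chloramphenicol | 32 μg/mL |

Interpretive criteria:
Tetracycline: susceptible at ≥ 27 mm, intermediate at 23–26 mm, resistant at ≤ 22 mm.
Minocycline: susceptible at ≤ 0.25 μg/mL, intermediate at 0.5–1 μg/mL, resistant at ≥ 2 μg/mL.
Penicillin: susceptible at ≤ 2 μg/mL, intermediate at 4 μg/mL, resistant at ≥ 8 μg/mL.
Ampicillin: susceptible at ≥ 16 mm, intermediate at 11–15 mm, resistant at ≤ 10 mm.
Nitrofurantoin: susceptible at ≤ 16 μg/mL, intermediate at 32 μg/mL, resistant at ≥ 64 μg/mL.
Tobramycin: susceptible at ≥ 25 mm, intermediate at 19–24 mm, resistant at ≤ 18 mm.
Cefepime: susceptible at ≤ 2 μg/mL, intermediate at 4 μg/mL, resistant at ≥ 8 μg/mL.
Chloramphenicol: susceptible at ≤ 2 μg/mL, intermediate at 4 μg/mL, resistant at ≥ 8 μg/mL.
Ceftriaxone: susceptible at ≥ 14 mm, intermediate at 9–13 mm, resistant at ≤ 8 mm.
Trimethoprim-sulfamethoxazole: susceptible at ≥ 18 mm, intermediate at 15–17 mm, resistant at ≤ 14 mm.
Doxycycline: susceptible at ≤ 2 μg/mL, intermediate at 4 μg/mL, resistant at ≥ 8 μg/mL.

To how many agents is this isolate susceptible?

1

Tetracycline: 19 mm is ≤ 22 mm — R
Minocycline 2 μg/mL: ≥ 2 μg/mL ⇒ Resistant
Penicillin 32 μg/mL: ≥ 8 μg/mL — R
Ampicillin: 9 mm is ≤ 10 mm → resistant
Nitrofurantoin: 0.06 μg/mL is ≤ 16 μg/mL → susceptible
Tobramycin (18 mm) ≤ 18 mm → Resistant
Cefepime: 128 μg/mL is ≥ 8 μg/mL ⇒ resistant
Chloramphenicol: 32 μg/mL is ≥ 8 μg/mL ⇒ R
Susceptible: 1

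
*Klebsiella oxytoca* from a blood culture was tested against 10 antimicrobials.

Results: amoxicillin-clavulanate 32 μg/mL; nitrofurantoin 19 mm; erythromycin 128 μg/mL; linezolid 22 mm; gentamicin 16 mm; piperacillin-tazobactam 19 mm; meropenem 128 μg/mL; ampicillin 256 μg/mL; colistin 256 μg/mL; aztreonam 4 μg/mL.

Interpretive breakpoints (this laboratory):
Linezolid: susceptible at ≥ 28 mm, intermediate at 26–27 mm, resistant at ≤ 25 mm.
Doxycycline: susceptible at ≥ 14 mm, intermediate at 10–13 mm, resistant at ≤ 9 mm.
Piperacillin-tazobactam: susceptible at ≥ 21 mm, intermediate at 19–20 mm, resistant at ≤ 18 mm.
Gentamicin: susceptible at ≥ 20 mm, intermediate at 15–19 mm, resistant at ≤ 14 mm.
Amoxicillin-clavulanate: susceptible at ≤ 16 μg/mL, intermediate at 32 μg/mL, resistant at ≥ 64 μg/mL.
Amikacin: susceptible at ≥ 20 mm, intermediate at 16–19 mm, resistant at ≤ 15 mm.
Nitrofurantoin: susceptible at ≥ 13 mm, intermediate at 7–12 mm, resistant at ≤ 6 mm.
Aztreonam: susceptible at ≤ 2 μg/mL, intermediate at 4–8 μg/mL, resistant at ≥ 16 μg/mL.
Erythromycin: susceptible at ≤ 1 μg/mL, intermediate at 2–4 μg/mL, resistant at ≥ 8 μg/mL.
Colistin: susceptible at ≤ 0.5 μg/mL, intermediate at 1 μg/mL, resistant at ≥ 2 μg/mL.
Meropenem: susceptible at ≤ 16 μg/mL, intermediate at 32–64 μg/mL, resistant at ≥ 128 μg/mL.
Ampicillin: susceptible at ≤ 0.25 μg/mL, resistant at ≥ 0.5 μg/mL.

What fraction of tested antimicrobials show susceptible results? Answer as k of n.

Amoxicillin-clavulanate: 32 μg/mL is = 32 μg/mL → intermediate
Nitrofurantoin 19 mm: ≥ 13 mm → S
Erythromycin: 128 μg/mL is ≥ 8 μg/mL — R
Linezolid 22 mm: ≤ 25 mm — Resistant
Gentamicin: 16 mm is in 15–19 mm — intermediate
Piperacillin-tazobactam: 19 mm is in 19–20 mm ⇒ intermediate
Meropenem (128 μg/mL) ≥ 128 μg/mL — Resistant
Ampicillin (256 μg/mL) ≥ 0.5 μg/mL — R
Colistin 256 μg/mL: ≥ 2 μg/mL ⇒ R
Aztreonam 4 μg/mL: in 4–8 μg/mL → intermediate
Susceptible: 1/10

1 of 10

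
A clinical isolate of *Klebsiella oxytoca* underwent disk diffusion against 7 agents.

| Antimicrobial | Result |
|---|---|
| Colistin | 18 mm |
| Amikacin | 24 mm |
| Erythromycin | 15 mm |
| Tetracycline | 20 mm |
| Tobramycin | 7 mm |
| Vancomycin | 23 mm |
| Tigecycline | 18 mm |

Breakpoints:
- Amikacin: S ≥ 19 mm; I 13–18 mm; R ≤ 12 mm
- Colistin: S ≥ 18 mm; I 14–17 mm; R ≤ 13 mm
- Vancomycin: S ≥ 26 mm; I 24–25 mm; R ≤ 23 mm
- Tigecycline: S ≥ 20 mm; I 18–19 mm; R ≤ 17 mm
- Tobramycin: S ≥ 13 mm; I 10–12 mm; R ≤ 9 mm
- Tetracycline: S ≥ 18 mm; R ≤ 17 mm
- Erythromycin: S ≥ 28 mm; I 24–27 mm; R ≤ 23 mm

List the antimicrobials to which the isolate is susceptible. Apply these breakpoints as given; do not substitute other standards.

colistin, amikacin, tetracycline

Colistin: 18 mm is ≥ 18 mm — susceptible
Amikacin: 24 mm is ≥ 19 mm → susceptible
Erythromycin (15 mm) ≤ 23 mm — Resistant
Tetracycline (20 mm) ≥ 18 mm → susceptible
Tobramycin 7 mm: ≤ 9 mm — Resistant
Vancomycin 23 mm: ≤ 23 mm → Resistant
Tigecycline: 18 mm is in 18–19 mm ⇒ intermediate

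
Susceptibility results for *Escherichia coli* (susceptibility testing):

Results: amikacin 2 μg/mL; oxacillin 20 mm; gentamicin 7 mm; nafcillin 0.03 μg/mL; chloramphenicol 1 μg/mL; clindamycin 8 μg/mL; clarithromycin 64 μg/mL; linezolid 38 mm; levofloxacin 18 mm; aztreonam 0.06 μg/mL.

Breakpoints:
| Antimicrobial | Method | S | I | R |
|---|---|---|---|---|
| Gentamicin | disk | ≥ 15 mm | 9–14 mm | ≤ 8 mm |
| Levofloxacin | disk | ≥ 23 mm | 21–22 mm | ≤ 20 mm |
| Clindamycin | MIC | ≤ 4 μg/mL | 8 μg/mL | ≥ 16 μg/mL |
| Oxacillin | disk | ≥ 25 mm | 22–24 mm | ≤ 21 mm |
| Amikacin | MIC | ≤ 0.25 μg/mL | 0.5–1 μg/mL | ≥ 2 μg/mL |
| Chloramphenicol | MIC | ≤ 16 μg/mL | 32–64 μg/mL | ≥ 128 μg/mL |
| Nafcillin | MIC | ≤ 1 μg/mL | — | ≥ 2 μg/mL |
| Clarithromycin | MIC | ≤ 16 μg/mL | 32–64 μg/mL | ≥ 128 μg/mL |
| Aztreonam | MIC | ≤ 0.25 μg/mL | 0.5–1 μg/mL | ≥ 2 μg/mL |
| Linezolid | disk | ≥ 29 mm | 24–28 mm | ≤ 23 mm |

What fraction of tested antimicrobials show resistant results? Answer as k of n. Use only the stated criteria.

Amikacin (2 μg/mL) ≥ 2 μg/mL — Resistant
Oxacillin 20 mm: ≤ 21 mm ⇒ resistant
Gentamicin 7 mm: ≤ 8 mm ⇒ Resistant
Nafcillin (0.03 μg/mL) ≤ 1 μg/mL — susceptible
Chloramphenicol: 1 μg/mL is ≤ 16 μg/mL → S
Clindamycin (8 μg/mL) = 8 μg/mL ⇒ I
Clarithromycin (64 μg/mL) in 32–64 μg/mL — I
Linezolid 38 mm: ≥ 29 mm ⇒ susceptible
Levofloxacin 18 mm: ≤ 20 mm — R
Aztreonam 0.06 μg/mL: ≤ 0.25 μg/mL → S
Resistant: 4/10

4 of 10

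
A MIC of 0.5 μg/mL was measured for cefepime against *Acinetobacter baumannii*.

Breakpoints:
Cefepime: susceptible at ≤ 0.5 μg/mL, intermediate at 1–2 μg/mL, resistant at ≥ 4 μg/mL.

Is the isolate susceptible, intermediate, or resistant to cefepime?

Cefepime: 0.5 μg/mL is ≤ 0.5 μg/mL ⇒ S

Susceptible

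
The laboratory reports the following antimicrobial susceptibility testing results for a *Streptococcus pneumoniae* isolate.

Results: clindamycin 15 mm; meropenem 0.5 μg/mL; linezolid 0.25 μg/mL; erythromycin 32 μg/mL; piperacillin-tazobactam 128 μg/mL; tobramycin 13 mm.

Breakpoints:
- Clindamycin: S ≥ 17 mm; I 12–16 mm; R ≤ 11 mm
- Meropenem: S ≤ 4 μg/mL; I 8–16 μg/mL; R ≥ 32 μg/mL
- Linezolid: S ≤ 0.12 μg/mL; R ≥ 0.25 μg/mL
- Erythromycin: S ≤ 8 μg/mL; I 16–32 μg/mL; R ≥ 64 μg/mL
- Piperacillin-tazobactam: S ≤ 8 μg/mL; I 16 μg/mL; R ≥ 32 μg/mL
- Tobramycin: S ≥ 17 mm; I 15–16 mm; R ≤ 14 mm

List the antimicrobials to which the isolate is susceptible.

meropenem

Clindamycin: 15 mm is in 12–16 mm → Intermediate
Meropenem (0.5 μg/mL) ≤ 4 μg/mL → susceptible
Linezolid (0.25 μg/mL) ≥ 0.25 μg/mL → resistant
Erythromycin: 32 μg/mL is in 16–32 μg/mL ⇒ intermediate
Piperacillin-tazobactam 128 μg/mL: ≥ 32 μg/mL ⇒ resistant
Tobramycin: 13 mm is ≤ 14 mm ⇒ Resistant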